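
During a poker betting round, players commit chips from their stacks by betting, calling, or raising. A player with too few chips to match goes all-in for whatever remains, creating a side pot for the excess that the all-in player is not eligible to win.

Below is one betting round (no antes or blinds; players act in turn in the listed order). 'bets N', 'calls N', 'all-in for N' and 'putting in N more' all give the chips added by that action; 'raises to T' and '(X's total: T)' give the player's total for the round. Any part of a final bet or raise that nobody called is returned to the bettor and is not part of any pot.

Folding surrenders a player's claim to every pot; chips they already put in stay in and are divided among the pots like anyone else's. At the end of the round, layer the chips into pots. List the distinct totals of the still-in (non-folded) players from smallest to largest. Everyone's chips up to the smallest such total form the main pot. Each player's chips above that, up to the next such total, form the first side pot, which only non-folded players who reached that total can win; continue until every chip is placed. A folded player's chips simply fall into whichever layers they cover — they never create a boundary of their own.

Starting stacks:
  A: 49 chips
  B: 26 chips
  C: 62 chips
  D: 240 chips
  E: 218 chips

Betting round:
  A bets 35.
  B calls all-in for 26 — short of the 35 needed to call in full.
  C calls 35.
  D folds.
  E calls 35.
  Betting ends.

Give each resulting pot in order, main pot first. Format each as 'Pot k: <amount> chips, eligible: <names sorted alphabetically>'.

Contributions: A=35, B=26, C=35, E=35
Folded: D
Pot levels (distinct totals of non-folded players): 26, 35
Layer 1-26: 26 each from A, B, C, E = 26*4 = 104 chips; eligible A, B, C, E
Layer 27-35: 9 each from A, C, E = 9*3 = 27 chips; eligible A, C, E

Pot 1: 104 chips, eligible: A, B, C, E
Pot 2: 27 chips, eligible: A, C, E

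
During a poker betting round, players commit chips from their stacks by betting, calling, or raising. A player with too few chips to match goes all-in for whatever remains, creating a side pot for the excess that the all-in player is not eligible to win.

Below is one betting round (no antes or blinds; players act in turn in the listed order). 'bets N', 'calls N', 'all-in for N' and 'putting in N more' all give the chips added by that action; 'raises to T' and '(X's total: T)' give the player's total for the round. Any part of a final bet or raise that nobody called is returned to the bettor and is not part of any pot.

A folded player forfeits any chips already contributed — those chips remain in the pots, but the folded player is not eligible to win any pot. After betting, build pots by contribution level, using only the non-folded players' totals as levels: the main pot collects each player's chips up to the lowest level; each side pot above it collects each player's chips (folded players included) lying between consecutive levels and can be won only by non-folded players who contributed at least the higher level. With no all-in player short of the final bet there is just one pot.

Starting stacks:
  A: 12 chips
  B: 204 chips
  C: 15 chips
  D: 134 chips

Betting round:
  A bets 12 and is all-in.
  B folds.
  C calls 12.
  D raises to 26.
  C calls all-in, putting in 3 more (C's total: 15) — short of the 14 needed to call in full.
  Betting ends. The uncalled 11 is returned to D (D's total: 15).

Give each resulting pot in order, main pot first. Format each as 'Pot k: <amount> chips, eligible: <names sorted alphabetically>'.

Contributions (after 11 returned to D): A=12, C=15, D=15
Folded: B
Pot levels (distinct totals of non-folded players): 12, 15
Layer 1-12: 12 each from A, C, D = 12*3 = 36 chips; eligible A, C, D
Layer 13-15: 3 each from C, D = 3*2 = 6 chips; eligible C, D

Pot 1: 36 chips, eligible: A, C, D
Pot 2: 6 chips, eligible: C, D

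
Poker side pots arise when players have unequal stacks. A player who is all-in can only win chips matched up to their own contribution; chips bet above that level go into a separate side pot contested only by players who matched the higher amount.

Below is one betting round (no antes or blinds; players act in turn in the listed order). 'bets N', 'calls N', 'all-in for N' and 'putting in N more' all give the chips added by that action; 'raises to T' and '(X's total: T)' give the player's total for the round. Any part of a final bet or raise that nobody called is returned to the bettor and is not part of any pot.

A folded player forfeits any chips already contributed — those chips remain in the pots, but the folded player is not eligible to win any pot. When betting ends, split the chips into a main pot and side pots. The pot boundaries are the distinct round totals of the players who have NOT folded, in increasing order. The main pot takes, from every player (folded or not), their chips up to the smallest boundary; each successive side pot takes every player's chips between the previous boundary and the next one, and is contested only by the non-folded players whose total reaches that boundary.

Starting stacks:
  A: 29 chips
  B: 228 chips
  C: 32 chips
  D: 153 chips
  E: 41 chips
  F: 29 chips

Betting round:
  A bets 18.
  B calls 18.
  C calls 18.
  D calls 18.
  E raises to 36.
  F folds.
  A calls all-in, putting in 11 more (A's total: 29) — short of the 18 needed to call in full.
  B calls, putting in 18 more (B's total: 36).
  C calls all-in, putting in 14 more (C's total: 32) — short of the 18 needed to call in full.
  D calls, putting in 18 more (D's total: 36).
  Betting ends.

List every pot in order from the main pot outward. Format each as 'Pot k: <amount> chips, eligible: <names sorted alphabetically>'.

Pot 1: 145 chips, eligible: A, B, C, D, E
Pot 2: 12 chips, eligible: B, C, D, E
Pot 3: 12 chips, eligible: B, D, E

Derivation:
Contributions: A=29, B=36, C=32, D=36, E=36
Folded: F
Pot levels (distinct totals of non-folded players): 29, 32, 36
Layer 1-29: 29 each from A, B, C, D, E = 29*5 = 145 chips; eligible A, B, C, D, E
Layer 30-32: 3 each from B, C, D, E = 3*4 = 12 chips; eligible B, C, D, E
Layer 33-36: 4 each from B, D, E = 4*3 = 12 chips; eligible B, D, E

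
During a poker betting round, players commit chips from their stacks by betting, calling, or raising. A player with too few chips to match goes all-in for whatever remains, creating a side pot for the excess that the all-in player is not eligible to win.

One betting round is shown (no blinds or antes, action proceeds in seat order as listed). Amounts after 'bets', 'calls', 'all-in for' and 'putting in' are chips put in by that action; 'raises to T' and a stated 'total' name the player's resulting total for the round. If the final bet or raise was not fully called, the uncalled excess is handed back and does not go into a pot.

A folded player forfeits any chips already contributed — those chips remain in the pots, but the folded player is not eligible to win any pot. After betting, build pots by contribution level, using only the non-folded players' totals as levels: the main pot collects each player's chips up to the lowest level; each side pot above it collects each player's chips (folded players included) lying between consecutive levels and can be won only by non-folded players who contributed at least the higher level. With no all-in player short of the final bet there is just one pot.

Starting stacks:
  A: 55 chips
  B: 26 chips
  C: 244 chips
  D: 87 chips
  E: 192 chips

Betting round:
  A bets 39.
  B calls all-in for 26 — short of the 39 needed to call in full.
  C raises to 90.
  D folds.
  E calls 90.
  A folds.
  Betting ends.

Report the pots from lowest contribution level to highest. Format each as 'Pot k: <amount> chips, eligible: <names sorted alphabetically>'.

Pot 1: 104 chips, eligible: B, C, E
Pot 2: 141 chips, eligible: C, E

Derivation:
Contributions: A=39, B=26, C=90, E=90
Folded: A, D
Pot levels (distinct totals of non-folded players): 26, 90
Layer 1-26: 26 each from A, B, C, E = 26*4 = 104 chips; eligible B, C, E
Layer 27-90: A 13 + C 64 + E 64 = 141 chips; eligible C, E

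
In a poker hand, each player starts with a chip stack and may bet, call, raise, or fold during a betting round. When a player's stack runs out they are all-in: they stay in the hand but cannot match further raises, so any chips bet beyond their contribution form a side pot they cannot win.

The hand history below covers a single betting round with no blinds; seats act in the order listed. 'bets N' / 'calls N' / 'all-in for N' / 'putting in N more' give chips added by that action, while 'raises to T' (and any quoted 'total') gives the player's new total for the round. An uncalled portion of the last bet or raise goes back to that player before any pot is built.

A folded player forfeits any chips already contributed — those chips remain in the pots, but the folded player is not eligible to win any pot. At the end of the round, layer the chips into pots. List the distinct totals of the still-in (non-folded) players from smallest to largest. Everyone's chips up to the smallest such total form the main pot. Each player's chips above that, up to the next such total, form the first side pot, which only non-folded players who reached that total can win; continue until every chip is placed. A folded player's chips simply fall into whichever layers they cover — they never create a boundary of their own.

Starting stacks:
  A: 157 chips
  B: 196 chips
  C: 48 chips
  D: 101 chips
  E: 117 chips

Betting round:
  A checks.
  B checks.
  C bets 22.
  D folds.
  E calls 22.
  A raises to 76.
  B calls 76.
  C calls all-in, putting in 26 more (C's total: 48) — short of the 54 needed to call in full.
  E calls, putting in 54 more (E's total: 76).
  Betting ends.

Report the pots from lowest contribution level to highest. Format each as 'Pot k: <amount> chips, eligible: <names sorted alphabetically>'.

Pot 1: 192 chips, eligible: A, B, C, E
Pot 2: 84 chips, eligible: A, B, E

Derivation:
Contributions: A=76, B=76, C=48, E=76
Folded: D
Pot levels (distinct totals of non-folded players): 48, 76
Layer 1-48: 48 each from A, B, C, E = 48*4 = 192 chips; eligible A, B, C, E
Layer 49-76: 28 each from A, B, E = 28*3 = 84 chips; eligible A, B, E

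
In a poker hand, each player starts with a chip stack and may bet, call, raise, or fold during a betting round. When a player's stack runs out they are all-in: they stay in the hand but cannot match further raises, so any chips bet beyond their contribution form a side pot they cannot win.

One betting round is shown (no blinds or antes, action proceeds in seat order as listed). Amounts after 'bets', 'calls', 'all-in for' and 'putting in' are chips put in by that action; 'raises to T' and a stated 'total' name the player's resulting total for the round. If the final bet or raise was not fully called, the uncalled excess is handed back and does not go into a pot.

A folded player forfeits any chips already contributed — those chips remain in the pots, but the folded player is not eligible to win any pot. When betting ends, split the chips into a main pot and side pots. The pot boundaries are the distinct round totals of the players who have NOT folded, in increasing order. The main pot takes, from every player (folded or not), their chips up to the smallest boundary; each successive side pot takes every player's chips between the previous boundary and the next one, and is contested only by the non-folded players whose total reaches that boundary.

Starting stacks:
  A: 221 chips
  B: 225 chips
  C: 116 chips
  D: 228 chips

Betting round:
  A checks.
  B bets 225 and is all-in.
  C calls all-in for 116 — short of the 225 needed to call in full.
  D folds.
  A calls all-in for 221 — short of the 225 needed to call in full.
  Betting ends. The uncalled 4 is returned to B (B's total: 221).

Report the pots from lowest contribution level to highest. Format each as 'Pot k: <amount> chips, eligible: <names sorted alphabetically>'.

Pot 1: 348 chips, eligible: A, B, C
Pot 2: 210 chips, eligible: A, B

Derivation:
Contributions (after 4 returned to B): A=221, B=221, C=116
Folded: D
Pot levels (distinct totals of non-folded players): 116, 221
Layer 1-116: 116 each from A, B, C = 116*3 = 348 chips; eligible A, B, C
Layer 117-221: 105 each from A, B = 105*2 = 210 chips; eligible A, B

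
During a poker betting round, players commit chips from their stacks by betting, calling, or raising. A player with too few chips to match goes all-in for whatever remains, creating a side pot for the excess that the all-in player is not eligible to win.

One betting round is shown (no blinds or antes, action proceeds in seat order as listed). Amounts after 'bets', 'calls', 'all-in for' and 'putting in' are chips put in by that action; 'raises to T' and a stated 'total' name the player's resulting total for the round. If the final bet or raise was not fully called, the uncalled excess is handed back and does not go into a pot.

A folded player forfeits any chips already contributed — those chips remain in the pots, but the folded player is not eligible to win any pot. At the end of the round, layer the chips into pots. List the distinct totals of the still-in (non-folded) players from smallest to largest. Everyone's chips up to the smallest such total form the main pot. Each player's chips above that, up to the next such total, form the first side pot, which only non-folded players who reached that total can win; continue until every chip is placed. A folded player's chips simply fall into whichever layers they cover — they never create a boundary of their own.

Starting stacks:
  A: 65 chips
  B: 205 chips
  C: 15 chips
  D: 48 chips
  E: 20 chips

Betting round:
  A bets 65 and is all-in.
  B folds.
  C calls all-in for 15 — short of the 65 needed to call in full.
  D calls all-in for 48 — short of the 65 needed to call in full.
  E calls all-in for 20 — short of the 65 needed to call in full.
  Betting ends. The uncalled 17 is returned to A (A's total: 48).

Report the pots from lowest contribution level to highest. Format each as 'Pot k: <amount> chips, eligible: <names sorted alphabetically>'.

Contributions (after 17 returned to A): A=48, C=15, D=48, E=20
Folded: B
Pot levels (distinct totals of non-folded players): 15, 20, 48
Layer 1-15: 15 each from A, C, D, E = 15*4 = 60 chips; eligible A, C, D, E
Layer 16-20: 5 each from A, D, E = 5*3 = 15 chips; eligible A, D, E
Layer 21-48: 28 each from A, D = 28*2 = 56 chips; eligible A, D

Pot 1: 60 chips, eligible: A, C, D, E
Pot 2: 15 chips, eligible: A, D, E
Pot 3: 56 chips, eligible: A, D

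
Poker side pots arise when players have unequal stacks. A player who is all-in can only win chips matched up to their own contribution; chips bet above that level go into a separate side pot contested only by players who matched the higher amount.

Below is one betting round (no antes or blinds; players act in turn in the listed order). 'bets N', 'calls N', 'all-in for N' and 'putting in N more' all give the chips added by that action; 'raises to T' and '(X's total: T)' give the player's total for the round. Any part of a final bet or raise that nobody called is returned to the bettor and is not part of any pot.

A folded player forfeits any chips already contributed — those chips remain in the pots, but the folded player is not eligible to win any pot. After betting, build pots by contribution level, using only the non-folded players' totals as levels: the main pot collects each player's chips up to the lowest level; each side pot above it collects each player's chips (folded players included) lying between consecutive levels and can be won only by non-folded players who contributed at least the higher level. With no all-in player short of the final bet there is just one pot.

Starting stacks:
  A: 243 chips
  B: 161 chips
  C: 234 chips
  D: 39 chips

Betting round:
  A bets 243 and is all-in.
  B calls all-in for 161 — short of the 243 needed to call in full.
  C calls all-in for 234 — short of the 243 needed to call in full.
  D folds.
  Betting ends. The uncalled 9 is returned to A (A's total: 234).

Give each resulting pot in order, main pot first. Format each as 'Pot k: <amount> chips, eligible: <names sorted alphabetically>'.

Pot 1: 483 chips, eligible: A, B, C
Pot 2: 146 chips, eligible: A, C

Derivation:
Contributions (after 9 returned to A): A=234, B=161, C=234
Folded: D
Pot levels (distinct totals of non-folded players): 161, 234
Layer 1-161: 161 each from A, B, C = 161*3 = 483 chips; eligible A, B, C
Layer 162-234: 73 each from A, C = 73*2 = 146 chips; eligible A, C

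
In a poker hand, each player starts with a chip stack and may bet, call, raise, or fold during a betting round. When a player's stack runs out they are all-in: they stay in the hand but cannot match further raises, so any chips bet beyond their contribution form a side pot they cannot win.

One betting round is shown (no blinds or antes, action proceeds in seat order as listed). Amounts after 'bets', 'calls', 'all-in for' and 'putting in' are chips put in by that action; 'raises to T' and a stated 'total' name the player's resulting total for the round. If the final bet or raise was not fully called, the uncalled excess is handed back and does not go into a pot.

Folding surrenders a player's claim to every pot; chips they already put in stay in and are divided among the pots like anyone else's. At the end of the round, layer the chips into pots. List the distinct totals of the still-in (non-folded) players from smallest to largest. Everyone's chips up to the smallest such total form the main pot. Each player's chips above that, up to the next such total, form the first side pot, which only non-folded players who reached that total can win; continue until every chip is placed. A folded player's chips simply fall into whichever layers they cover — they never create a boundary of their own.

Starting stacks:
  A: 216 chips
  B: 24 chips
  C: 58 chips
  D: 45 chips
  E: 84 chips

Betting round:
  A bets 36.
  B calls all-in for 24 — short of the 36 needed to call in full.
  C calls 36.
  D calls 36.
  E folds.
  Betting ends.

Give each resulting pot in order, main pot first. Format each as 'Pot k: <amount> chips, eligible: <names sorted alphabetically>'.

Contributions: A=36, B=24, C=36, D=36
Folded: E
Pot levels (distinct totals of non-folded players): 24, 36
Layer 1-24: 24 each from A, B, C, D = 24*4 = 96 chips; eligible A, B, C, D
Layer 25-36: 12 each from A, C, D = 12*3 = 36 chips; eligible A, C, D

Pot 1: 96 chips, eligible: A, B, C, D
Pot 2: 36 chips, eligible: A, C, D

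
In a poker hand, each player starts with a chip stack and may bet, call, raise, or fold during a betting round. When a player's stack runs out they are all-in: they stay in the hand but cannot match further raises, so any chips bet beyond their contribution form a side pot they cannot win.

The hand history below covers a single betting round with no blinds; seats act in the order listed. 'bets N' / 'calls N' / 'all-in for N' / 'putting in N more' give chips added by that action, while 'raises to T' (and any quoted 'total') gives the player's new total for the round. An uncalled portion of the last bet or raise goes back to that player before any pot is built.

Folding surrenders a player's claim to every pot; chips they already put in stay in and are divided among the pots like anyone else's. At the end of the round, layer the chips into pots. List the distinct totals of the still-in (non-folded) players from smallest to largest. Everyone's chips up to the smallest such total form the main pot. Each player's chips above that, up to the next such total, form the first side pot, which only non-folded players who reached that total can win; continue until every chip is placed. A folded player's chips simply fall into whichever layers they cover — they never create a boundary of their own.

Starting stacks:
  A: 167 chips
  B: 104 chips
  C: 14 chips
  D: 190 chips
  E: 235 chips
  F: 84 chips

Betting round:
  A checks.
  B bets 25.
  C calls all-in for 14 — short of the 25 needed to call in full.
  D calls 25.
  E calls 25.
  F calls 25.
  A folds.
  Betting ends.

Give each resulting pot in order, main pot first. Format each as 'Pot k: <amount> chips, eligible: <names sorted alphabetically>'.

Contributions: B=25, C=14, D=25, E=25, F=25
Folded: A
Pot levels (distinct totals of non-folded players): 14, 25
Layer 1-14: 14 each from B, C, D, E, F = 14*5 = 70 chips; eligible B, C, D, E, F
Layer 15-25: 11 each from B, D, E, F = 11*4 = 44 chips; eligible B, D, E, F

Pot 1: 70 chips, eligible: B, C, D, E, F
Pot 2: 44 chips, eligible: B, D, E, F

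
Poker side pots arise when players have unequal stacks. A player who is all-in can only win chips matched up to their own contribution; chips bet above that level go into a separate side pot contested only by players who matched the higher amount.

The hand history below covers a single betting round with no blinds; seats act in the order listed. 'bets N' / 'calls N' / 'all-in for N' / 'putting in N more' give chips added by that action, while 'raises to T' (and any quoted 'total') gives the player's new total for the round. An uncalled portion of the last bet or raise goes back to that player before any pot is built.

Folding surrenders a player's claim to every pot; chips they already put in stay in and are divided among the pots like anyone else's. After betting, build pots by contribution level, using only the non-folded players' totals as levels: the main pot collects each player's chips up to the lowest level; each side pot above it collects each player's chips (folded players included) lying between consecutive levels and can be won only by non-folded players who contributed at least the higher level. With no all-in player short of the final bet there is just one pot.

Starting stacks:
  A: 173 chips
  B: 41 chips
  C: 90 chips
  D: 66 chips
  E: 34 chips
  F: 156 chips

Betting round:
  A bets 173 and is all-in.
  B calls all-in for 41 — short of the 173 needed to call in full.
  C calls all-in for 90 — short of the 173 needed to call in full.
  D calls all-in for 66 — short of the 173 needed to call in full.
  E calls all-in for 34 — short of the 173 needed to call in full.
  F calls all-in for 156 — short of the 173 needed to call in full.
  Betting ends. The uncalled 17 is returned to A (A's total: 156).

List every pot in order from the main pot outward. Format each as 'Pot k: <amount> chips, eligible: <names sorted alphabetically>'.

Contributions (after 17 returned to A): A=156, B=41, C=90, D=66, E=34, F=156
Pot levels (distinct totals of non-folded players): 34, 41, 66, 90, 156
Layer 1-34: 34 each from A, B, C, D, E, F = 34*6 = 204 chips; eligible A, B, C, D, E, F
Layer 35-41: 7 each from A, B, C, D, F = 7*5 = 35 chips; eligible A, B, C, D, F
Layer 42-66: 25 each from A, C, D, F = 25*4 = 100 chips; eligible A, C, D, F
Layer 67-90: 24 each from A, C, F = 24*3 = 72 chips; eligible A, C, F
Layer 91-156: 66 each from A, F = 66*2 = 132 chips; eligible A, F

Pot 1: 204 chips, eligible: A, B, C, D, E, F
Pot 2: 35 chips, eligible: A, B, C, D, F
Pot 3: 100 chips, eligible: A, C, D, F
Pot 4: 72 chips, eligible: A, C, F
Pot 5: 132 chips, eligible: A, F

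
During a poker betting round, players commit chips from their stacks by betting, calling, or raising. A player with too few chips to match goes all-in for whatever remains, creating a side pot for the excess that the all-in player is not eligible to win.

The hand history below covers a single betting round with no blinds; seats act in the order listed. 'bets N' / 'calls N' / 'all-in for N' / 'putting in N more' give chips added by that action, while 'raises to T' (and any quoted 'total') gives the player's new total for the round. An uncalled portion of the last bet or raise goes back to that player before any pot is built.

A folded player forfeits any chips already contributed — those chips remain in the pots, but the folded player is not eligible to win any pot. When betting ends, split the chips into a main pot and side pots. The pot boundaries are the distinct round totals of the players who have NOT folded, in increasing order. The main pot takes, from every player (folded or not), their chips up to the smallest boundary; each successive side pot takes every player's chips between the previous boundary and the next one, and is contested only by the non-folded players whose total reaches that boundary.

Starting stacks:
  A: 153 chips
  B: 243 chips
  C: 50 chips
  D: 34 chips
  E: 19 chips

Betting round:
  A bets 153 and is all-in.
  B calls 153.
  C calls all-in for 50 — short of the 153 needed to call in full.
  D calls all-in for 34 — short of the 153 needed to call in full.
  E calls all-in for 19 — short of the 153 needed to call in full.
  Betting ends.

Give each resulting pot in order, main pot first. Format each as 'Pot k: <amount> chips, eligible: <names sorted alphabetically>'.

Contributions: A=153, B=153, C=50, D=34, E=19
Pot levels (distinct totals of non-folded players): 19, 34, 50, 153
Layer 1-19: 19 each from A, B, C, D, E = 19*5 = 95 chips; eligible A, B, C, D, E
Layer 20-34: 15 each from A, B, C, D = 15*4 = 60 chips; eligible A, B, C, D
Layer 35-50: 16 each from A, B, C = 16*3 = 48 chips; eligible A, B, C
Layer 51-153: 103 each from A, B = 103*2 = 206 chips; eligible A, B

Pot 1: 95 chips, eligible: A, B, C, D, E
Pot 2: 60 chips, eligible: A, B, C, D
Pot 3: 48 chips, eligible: A, B, C
Pot 4: 206 chips, eligible: A, B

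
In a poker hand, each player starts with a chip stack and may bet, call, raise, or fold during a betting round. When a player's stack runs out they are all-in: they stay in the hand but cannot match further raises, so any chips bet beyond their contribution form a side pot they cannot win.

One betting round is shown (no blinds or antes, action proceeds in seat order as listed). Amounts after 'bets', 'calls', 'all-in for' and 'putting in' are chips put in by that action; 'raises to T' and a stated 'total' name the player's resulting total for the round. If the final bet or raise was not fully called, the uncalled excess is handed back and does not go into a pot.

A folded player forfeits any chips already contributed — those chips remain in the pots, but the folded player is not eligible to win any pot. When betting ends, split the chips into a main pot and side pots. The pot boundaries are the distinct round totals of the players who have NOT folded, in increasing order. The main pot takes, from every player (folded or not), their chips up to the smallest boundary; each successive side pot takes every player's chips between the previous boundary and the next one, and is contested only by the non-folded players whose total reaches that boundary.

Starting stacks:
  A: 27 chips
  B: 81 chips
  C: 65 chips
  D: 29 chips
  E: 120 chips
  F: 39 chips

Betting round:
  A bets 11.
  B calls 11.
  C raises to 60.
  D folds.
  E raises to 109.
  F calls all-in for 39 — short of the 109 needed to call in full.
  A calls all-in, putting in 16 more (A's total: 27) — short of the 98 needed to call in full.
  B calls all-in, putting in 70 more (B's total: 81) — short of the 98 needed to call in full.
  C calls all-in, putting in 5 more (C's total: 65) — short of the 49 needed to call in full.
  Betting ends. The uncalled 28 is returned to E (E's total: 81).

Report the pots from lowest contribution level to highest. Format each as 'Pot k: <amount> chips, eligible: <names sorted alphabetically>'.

Contributions (after 28 returned to E): A=27, B=81, C=65, E=81, F=39
Folded: D
Pot levels (distinct totals of non-folded players): 27, 39, 65, 81
Layer 1-27: 27 each from A, B, C, E, F = 27*5 = 135 chips; eligible A, B, C, E, F
Layer 28-39: 12 each from B, C, E, F = 12*4 = 48 chips; eligible B, C, E, F
Layer 40-65: 26 each from B, C, E = 26*3 = 78 chips; eligible B, C, E
Layer 66-81: 16 each from B, E = 16*2 = 32 chips; eligible B, E

Pot 1: 135 chips, eligible: A, B, C, E, F
Pot 2: 48 chips, eligible: B, C, E, F
Pot 3: 78 chips, eligible: B, C, E
Pot 4: 32 chips, eligible: B, E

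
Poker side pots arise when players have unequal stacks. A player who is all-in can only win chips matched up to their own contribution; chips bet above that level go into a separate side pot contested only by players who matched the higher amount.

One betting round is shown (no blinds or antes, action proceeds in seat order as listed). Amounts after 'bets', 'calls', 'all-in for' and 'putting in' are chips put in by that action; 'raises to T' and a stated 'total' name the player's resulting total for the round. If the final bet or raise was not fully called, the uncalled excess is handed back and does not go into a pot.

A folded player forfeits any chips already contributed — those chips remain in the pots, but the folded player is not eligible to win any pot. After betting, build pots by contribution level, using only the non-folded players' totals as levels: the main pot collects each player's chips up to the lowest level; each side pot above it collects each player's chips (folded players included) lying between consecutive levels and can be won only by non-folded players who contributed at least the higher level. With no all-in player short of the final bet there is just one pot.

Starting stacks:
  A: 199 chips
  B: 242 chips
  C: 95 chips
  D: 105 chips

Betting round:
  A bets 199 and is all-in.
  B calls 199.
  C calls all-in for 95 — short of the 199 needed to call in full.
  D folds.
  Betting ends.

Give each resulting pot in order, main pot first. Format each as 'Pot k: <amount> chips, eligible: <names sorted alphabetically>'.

Pot 1: 285 chips, eligible: A, B, C
Pot 2: 208 chips, eligible: A, B

Derivation:
Contributions: A=199, B=199, C=95
Folded: D
Pot levels (distinct totals of non-folded players): 95, 199
Layer 1-95: 95 each from A, B, C = 95*3 = 285 chips; eligible A, B, C
Layer 96-199: 104 each from A, B = 104*2 = 208 chips; eligible A, B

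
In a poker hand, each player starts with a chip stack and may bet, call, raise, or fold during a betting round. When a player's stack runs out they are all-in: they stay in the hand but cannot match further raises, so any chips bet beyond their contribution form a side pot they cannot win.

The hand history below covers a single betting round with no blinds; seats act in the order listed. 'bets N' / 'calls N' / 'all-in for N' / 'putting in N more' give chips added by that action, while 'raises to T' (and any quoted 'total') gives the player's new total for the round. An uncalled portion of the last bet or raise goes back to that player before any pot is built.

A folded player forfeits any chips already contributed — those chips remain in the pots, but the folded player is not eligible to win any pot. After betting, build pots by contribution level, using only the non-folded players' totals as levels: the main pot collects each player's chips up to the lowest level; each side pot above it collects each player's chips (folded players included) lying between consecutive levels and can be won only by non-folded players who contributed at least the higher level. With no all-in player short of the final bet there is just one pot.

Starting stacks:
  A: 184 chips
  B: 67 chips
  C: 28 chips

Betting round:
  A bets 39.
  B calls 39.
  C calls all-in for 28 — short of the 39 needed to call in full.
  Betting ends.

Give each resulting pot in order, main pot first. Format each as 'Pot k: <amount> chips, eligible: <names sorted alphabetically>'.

Contributions: A=39, B=39, C=28
Pot levels (distinct totals of non-folded players): 28, 39
Layer 1-28: 28 each from A, B, C = 28*3 = 84 chips; eligible A, B, C
Layer 29-39: 11 each from A, B = 11*2 = 22 chips; eligible A, B

Pot 1: 84 chips, eligible: A, B, C
Pot 2: 22 chips, eligible: A, B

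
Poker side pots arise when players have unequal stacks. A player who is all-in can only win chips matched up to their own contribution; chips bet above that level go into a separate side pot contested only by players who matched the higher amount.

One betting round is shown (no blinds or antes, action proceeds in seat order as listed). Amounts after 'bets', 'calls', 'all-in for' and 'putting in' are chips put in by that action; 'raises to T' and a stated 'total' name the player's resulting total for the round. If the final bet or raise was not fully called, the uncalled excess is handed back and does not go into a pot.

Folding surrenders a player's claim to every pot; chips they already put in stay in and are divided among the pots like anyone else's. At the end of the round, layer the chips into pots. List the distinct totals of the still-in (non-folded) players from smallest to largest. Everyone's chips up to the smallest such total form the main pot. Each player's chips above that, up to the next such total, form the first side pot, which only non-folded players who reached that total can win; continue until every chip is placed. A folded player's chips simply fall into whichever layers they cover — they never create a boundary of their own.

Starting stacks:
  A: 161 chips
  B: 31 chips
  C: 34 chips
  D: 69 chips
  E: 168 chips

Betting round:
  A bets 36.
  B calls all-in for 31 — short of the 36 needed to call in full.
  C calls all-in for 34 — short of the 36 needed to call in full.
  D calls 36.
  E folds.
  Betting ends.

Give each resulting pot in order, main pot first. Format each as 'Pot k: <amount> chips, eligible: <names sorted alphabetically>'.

Contributions: A=36, B=31, C=34, D=36
Folded: E
Pot levels (distinct totals of non-folded players): 31, 34, 36
Layer 1-31: 31 each from A, B, C, D = 31*4 = 124 chips; eligible A, B, C, D
Layer 32-34: 3 each from A, C, D = 3*3 = 9 chips; eligible A, C, D
Layer 35-36: 2 each from A, D = 2*2 = 4 chips; eligible A, D

Pot 1: 124 chips, eligible: A, B, C, D
Pot 2: 9 chips, eligible: A, C, D
Pot 3: 4 chips, eligible: A, D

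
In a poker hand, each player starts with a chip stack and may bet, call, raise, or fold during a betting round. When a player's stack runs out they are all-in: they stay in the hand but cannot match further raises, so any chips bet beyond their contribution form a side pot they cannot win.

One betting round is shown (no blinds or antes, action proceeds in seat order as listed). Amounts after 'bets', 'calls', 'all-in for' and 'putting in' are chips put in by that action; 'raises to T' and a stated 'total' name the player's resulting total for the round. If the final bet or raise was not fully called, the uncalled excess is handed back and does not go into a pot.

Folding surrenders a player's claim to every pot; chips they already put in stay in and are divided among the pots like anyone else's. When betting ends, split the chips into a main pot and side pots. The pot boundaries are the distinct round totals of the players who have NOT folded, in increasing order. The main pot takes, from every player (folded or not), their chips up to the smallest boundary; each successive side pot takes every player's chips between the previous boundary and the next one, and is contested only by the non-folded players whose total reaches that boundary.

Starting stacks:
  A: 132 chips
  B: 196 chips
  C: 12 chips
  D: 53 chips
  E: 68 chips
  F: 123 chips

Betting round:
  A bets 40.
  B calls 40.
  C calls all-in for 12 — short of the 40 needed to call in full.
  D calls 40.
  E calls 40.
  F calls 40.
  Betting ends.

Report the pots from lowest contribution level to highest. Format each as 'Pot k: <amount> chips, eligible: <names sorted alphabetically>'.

Pot 1: 72 chips, eligible: A, B, C, D, E, F
Pot 2: 140 chips, eligible: A, B, D, E, F

Derivation:
Contributions: A=40, B=40, C=12, D=40, E=40, F=40
Pot levels (distinct totals of non-folded players): 12, 40
Layer 1-12: 12 each from A, B, C, D, E, F = 12*6 = 72 chips; eligible A, B, C, D, E, F
Layer 13-40: 28 each from A, B, D, E, F = 28*5 = 140 chips; eligible A, B, D, E, F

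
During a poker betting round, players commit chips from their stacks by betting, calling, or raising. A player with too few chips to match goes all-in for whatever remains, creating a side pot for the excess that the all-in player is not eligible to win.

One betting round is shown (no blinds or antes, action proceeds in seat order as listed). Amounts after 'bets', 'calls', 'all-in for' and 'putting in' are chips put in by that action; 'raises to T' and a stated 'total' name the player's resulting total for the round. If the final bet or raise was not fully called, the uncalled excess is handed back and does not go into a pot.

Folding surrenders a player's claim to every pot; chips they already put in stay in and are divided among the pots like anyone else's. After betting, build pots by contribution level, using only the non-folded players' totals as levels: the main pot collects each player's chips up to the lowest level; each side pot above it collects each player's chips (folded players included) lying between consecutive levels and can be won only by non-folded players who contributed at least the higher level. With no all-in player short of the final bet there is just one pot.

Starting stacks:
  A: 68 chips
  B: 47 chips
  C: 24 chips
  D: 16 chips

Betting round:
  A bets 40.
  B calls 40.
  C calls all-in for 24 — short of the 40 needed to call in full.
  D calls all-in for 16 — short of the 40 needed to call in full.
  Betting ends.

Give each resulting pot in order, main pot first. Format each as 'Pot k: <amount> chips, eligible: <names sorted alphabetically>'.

Pot 1: 64 chips, eligible: A, B, C, D
Pot 2: 24 chips, eligible: A, B, C
Pot 3: 32 chips, eligible: A, B

Derivation:
Contributions: A=40, B=40, C=24, D=16
Pot levels (distinct totals of non-folded players): 16, 24, 40
Layer 1-16: 16 each from A, B, C, D = 16*4 = 64 chips; eligible A, B, C, D
Layer 17-24: 8 each from A, B, C = 8*3 = 24 chips; eligible A, B, C
Layer 25-40: 16 each from A, B = 16*2 = 32 chips; eligible A, B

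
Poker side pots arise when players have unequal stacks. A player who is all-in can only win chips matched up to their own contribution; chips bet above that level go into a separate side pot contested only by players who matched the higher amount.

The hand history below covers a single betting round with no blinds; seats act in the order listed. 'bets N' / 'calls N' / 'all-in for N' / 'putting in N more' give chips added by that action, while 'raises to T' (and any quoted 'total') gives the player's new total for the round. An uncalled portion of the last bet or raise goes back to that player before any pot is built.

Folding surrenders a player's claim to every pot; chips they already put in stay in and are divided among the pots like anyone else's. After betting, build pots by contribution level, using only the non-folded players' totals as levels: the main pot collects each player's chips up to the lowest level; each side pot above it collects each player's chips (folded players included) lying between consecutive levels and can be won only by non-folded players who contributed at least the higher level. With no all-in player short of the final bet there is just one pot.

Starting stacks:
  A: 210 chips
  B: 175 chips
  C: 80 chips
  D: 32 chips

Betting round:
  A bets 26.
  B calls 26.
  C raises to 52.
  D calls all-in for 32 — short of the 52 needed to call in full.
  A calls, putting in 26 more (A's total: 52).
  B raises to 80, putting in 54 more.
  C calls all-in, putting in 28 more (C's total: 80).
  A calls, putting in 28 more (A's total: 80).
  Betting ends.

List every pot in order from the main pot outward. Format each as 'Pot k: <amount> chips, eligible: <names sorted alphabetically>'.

Pot 1: 128 chips, eligible: A, B, C, D
Pot 2: 144 chips, eligible: A, B, C

Derivation:
Contributions: A=80, B=80, C=80, D=32
Pot levels (distinct totals of non-folded players): 32, 80
Layer 1-32: 32 each from A, B, C, D = 32*4 = 128 chips; eligible A, B, C, D
Layer 33-80: 48 each from A, B, C = 48*3 = 144 chips; eligible A, B, C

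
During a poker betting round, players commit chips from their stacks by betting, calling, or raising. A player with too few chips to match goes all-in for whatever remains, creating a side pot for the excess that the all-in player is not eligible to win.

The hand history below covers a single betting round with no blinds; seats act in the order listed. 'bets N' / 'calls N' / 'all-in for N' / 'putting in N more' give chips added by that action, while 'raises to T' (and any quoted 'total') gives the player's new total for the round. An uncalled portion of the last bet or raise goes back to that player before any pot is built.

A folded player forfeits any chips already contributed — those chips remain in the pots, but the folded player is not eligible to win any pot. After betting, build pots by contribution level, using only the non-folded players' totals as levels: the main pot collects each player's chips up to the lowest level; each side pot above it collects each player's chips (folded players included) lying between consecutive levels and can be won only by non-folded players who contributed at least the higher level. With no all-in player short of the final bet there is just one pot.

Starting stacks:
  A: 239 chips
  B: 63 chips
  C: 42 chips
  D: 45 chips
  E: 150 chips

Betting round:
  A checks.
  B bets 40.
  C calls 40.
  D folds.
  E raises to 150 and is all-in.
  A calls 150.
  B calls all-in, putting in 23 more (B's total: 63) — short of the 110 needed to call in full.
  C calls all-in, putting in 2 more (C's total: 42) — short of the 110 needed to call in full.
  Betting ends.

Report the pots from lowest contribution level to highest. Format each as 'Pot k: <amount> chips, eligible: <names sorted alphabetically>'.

Pot 1: 168 chips, eligible: A, B, C, E
Pot 2: 63 chips, eligible: A, B, E
Pot 3: 174 chips, eligible: A, E

Derivation:
Contributions: A=150, B=63, C=42, E=150
Folded: D
Pot levels (distinct totals of non-folded players): 42, 63, 150
Layer 1-42: 42 each from A, B, C, E = 42*4 = 168 chips; eligible A, B, C, E
Layer 43-63: 21 each from A, B, E = 21*3 = 63 chips; eligible A, B, E
Layer 64-150: 87 each from A, E = 87*2 = 174 chips; eligible A, E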